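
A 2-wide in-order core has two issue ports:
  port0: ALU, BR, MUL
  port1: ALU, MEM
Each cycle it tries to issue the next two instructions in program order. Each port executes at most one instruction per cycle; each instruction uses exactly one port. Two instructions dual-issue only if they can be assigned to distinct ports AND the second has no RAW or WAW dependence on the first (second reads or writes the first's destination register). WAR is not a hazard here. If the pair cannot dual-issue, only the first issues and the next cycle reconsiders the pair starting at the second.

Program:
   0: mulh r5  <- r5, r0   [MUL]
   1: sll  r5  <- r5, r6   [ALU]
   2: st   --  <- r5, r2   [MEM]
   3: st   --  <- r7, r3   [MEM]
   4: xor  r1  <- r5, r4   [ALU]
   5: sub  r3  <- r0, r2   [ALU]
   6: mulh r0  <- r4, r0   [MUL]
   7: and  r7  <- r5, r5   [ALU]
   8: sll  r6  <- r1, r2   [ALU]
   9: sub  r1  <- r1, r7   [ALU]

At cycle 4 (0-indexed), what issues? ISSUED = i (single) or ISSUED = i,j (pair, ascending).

ISSUED = 5,6

c0: i0 mulh.MUL  RAW+WAW r5
c1: i1 sll.ALU  RAW r5
c2: i2 st.MEM  no-port MEM/MEM
c3: i3/i4 st.MEM xor.ALU  dual
c4: i5/i6 sub.ALU mulh.MUL  dual
c5: i7/i8 and.ALU sll.ALU  dual
c6: i9 sub.ALU  tail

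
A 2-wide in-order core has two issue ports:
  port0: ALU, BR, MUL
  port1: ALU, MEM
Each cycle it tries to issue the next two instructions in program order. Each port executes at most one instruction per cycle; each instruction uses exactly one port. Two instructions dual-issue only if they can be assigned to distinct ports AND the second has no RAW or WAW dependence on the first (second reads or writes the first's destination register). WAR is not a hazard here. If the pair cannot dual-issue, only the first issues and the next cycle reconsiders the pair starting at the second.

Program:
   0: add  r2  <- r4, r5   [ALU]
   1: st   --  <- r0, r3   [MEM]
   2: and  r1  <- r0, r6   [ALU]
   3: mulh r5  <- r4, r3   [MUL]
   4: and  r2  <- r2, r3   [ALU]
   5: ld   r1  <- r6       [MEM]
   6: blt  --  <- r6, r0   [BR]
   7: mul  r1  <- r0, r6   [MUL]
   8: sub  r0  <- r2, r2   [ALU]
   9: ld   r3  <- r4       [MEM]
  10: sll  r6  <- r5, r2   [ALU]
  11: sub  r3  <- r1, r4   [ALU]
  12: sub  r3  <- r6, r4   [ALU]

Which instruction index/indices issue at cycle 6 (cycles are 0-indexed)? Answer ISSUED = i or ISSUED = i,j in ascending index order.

ISSUED = 11

#0 head=0: add+st i0/i1 pair
#1 head=2: and+mulh i2/i3 pair
#2 head=4: and+ld i4/i5 pair
#3 head=6: blt i6 no-port BR/MUL
#4 head=7: mul+sub i7/i8 pair
#5 head=9: ld+sll i9/i10 pair
#6 head=11: sub i11 WAW r3
#7 head=12: sub i12 tail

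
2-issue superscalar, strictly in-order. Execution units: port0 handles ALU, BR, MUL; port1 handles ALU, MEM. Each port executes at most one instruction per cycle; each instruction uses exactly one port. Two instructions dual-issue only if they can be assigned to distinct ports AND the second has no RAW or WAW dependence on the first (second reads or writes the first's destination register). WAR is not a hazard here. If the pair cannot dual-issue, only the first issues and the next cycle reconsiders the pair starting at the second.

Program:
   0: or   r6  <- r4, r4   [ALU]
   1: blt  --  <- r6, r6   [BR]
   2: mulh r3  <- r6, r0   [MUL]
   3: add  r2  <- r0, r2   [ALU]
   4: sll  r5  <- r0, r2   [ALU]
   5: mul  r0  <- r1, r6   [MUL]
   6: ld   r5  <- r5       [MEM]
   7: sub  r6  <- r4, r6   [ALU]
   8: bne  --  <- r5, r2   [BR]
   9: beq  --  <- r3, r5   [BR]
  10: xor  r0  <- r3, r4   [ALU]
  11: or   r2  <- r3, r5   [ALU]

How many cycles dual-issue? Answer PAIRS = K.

PAIRS = 4

0. or @i0  | RAW r6
1. blt @i1  | no-port BR/MUL
2. mulh add @i2+i3  | 2-wide
3. sll mul @i4+i5  | 2-wide
4. ld sub @i6+i7  | 2-wide
5. bne @i8  | no-port BR/BR
6. beq xor @i9+i10  | 2-wide
7. or @i11  | tail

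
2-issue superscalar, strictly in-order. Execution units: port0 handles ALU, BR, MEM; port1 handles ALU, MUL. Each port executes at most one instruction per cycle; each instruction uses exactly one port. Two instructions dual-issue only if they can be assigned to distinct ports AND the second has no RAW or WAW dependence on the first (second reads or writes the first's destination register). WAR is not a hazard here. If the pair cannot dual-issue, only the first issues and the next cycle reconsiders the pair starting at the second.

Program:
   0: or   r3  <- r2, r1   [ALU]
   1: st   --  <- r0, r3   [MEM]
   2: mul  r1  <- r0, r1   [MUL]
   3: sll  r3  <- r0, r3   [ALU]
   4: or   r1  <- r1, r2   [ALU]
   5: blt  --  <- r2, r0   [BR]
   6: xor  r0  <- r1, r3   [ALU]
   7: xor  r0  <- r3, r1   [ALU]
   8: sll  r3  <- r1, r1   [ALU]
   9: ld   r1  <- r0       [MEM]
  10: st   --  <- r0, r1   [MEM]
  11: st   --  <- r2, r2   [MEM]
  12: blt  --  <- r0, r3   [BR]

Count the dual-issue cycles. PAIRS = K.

#0 head=0: or i0 RAW r3
#1 head=1: st+mul i1+i2 dual
#2 head=3: sll+or i3+i4 dual
#3 head=5: blt+xor i5+i6 dual
#4 head=7: xor+sll i7+i8 dual
#5 head=9: ld i9 no-port MEM/MEM
#6 head=10: st i10 no-port MEM/MEM
#7 head=11: st i11 no-port MEM/BR
#8 head=12: blt i12 tail

PAIRS = 4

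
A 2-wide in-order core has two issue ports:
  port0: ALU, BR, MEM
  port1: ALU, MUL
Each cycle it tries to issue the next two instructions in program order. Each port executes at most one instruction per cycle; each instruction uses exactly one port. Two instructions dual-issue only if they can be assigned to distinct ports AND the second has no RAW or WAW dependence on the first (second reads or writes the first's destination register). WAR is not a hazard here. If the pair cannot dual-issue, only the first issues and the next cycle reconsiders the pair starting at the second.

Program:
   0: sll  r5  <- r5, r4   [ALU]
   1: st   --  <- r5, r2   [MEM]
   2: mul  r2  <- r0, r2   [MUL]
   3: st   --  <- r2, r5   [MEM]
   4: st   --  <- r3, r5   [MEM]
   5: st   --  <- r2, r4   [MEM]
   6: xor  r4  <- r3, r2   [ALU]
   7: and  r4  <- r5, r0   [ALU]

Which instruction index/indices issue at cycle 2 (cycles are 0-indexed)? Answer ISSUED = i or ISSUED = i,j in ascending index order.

[0] i0  sll  -- RAW r5
[1] i1,i2  st/mul  -- pair
[2] i3  st  -- no-port MEM/MEM
[3] i4  st  -- no-port MEM/MEM
[4] i5,i6  st/xor  -- pair
[5] i7  and  -- tail

ISSUED = 3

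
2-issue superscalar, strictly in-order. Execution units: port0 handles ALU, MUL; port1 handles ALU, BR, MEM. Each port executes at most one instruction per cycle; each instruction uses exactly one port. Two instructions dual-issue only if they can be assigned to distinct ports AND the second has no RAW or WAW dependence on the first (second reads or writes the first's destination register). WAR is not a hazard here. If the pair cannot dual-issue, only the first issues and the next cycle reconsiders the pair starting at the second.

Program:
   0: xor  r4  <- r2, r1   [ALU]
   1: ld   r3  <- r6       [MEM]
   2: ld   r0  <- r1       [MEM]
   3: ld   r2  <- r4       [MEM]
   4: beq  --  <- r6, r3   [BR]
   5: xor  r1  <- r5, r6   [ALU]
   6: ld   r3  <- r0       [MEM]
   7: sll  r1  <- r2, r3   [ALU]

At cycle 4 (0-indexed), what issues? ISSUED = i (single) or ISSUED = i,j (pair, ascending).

0. xor.ALU;ld.MEM @i0/i1  | dual
1. ld.MEM @i2  | no-port MEM/MEM
2. ld.MEM @i3  | no-port MEM/BR
3. beq.BR;xor.ALU @i4/i5  | dual
4. ld.MEM @i6  | RAW r3
5. sll.ALU @i7  | tail

ISSUED = 6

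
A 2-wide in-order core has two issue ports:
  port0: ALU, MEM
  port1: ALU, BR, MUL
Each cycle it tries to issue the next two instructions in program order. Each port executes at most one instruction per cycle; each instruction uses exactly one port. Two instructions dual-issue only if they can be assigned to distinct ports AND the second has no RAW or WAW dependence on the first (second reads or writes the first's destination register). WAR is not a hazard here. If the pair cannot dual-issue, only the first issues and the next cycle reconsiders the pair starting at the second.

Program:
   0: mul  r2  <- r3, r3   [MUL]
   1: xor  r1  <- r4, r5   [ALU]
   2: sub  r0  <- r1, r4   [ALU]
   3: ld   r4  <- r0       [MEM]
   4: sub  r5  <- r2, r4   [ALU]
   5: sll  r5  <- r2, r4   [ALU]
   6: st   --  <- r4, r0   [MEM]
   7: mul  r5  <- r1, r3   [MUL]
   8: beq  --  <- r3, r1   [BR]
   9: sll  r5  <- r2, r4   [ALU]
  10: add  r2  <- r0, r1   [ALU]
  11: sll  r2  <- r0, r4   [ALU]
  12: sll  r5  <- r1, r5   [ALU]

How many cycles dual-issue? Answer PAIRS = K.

PAIRS = 4

#0 head=0: mul.MUL xor.ALU i0+i1 2-wide
#1 head=2: sub.ALU i2 RAW r0
#2 head=3: ld.MEM i3 RAW r4
#3 head=4: sub.ALU i4 WAW r5
#4 head=5: sll.ALU st.MEM i5+i6 2-wide
#5 head=7: mul.MUL i7 no-port MUL/BR
#6 head=8: beq.BR sll.ALU i8+i9 2-wide
#7 head=10: add.ALU i10 WAW r2
#8 head=11: sll.ALU sll.ALU i11+i12 2-wide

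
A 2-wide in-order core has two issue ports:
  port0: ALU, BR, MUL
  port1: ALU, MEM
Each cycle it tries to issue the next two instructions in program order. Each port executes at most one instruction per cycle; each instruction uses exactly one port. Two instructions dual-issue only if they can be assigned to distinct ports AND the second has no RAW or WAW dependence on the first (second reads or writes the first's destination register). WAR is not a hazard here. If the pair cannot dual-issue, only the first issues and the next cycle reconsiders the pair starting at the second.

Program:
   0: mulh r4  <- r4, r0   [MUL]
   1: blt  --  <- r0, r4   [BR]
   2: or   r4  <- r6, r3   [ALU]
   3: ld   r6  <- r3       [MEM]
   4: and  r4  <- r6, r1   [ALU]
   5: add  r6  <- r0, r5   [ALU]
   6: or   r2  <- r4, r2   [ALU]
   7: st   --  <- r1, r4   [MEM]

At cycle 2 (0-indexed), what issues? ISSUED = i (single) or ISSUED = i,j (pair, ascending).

  cy0 -> i0 (mulh) no-port MUL/BR
  cy1 -> i1/i2 (blt/or) pair
  cy2 -> i3 (ld) RAW r6
  cy3 -> i4/i5 (and/add) pair
  cy4 -> i6/i7 (or/st) pair

ISSUED = 3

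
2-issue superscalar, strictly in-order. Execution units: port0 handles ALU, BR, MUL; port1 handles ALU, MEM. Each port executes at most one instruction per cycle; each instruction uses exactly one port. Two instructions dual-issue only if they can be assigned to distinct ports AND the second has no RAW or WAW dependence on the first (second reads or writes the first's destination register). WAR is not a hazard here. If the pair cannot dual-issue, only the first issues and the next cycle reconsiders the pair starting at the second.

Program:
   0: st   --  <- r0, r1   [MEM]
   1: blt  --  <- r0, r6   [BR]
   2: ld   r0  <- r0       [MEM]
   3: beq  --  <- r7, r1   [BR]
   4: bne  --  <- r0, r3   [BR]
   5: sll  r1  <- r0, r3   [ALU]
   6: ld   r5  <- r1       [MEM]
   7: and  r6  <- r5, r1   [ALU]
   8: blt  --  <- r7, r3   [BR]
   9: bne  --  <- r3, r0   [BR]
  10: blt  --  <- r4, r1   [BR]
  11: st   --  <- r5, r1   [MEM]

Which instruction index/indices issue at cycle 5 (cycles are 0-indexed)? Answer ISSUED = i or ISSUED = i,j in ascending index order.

  cy0 -> i0/i1 (st blt) 2-wide
  cy1 -> i2/i3 (ld beq) 2-wide
  cy2 -> i4/i5 (bne sll) 2-wide
  cy3 -> i6 (ld) RAW r5
  cy4 -> i7/i8 (and blt) 2-wide
  cy5 -> i9 (bne) no-port BR/BR
  cy6 -> i10/i11 (blt st) 2-wide

ISSUED = 9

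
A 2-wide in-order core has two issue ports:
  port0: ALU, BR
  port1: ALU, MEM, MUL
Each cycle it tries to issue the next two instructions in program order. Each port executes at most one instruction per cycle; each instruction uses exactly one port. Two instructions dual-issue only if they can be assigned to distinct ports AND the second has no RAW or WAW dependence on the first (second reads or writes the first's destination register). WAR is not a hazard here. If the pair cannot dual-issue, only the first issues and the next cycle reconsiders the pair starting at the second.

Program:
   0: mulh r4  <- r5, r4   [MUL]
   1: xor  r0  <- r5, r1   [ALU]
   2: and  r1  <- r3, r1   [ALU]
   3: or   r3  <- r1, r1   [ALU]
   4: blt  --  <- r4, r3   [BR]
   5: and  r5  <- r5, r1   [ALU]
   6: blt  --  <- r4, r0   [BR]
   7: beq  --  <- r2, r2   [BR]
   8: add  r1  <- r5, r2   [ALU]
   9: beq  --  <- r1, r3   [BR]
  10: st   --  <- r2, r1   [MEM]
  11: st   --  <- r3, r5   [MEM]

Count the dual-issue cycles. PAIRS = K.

0. mulh.MUL;xor.ALU @i0+i1  | dual
1. and.ALU @i2  | RAW r1
2. or.ALU @i3  | RAW r3
3. blt.BR;and.ALU @i4+i5  | dual
4. blt.BR @i6  | no-port BR/BR
5. beq.BR;add.ALU @i7+i8  | dual
6. beq.BR;st.MEM @i9+i10  | dual
7. st.MEM @i11  | tail

PAIRS = 4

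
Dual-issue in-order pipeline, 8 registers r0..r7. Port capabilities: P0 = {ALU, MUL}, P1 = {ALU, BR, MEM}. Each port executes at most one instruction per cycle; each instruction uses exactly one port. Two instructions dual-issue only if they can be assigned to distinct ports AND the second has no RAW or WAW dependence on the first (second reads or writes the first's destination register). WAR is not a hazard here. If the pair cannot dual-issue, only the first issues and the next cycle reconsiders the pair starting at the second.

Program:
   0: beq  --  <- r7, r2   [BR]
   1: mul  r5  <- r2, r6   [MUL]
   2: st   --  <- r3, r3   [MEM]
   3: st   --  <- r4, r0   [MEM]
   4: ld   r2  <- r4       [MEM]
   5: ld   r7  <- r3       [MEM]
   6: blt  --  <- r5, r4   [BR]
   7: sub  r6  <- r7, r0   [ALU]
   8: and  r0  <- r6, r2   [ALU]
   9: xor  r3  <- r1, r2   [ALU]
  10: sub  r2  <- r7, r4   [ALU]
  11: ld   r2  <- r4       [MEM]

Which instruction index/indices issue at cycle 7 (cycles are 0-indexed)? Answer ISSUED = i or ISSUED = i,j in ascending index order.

  cy0 -> i0&i1 (beq+mul) pair
  cy1 -> i2 (st) no-port MEM/MEM
  cy2 -> i3 (st) no-port MEM/MEM
  cy3 -> i4 (ld) no-port MEM/MEM
  cy4 -> i5 (ld) no-port MEM/BR
  cy5 -> i6&i7 (blt+sub) pair
  cy6 -> i8&i9 (and+xor) pair
  cy7 -> i10 (sub) WAW r2
  cy8 -> i11 (ld) tail

ISSUED = 10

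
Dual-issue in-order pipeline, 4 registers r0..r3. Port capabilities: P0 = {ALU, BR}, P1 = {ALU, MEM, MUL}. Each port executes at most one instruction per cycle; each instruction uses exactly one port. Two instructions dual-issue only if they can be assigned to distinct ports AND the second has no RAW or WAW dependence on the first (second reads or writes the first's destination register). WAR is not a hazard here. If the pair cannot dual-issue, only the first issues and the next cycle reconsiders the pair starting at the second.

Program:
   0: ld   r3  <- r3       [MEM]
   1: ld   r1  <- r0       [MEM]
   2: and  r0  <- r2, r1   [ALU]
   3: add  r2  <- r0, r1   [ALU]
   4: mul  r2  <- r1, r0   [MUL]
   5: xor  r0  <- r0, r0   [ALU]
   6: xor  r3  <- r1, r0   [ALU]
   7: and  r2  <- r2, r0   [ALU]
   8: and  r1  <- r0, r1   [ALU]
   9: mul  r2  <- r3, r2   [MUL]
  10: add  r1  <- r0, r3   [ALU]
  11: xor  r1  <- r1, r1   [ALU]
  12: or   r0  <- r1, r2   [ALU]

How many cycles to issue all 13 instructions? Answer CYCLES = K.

CYCLES = 10

#0 head=0: ld.MEM i0 no-port MEM/MEM
#1 head=1: ld.MEM i1 RAW r1
#2 head=2: and.ALU i2 RAW r0
#3 head=3: add.ALU i3 WAW r2
#4 head=4: mul.MUL+xor.ALU i4,i5 pair
#5 head=6: xor.ALU+and.ALU i6,i7 pair
#6 head=8: and.ALU+mul.MUL i8,i9 pair
#7 head=10: add.ALU i10 RAW+WAW r1
#8 head=11: xor.ALU i11 RAW r1
#9 head=12: or.ALU i12 tail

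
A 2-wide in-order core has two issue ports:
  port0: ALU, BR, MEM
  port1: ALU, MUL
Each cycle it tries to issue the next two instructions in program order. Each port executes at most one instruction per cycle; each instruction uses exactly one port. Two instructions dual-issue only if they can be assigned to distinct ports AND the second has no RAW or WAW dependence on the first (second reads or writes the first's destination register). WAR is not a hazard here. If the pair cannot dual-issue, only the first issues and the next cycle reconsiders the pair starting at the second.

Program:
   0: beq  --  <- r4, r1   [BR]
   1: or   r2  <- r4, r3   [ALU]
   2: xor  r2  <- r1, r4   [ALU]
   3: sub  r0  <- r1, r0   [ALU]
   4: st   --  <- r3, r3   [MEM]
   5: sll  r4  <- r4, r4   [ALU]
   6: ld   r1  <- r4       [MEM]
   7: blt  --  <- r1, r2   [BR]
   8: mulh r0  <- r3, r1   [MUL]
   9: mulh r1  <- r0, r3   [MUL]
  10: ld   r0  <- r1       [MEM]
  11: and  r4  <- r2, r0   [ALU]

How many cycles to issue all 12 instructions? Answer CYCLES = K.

t=0 i0,i1:beq.BR or.ALU ; pair
t=1 i2,i3:xor.ALU sub.ALU ; pair
t=2 i4,i5:st.MEM sll.ALU ; pair
t=3 i6:ld.MEM ; no-port MEM/BR
t=4 i7,i8:blt.BR mulh.MUL ; pair
t=5 i9:mulh.MUL ; RAW r1
t=6 i10:ld.MEM ; RAW r0
t=7 i11:and.ALU ; tail

CYCLES = 8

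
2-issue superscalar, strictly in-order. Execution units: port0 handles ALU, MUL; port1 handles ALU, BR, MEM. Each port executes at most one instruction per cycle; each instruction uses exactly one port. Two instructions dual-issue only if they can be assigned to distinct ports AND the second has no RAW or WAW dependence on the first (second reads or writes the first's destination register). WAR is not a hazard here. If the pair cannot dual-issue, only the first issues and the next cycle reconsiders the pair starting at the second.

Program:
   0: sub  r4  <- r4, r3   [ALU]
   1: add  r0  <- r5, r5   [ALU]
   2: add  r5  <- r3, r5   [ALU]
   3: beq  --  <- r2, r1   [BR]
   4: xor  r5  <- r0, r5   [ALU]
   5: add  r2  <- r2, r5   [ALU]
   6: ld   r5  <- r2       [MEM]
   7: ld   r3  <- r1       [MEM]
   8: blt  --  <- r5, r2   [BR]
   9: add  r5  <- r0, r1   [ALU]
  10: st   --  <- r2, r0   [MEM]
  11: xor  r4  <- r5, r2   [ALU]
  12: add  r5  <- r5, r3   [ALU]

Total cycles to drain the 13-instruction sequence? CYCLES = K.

  cy0 -> i0+i1 (sub.ALU;add.ALU) pair
  cy1 -> i2+i3 (add.ALU;beq.BR) pair
  cy2 -> i4 (xor.ALU) RAW r5
  cy3 -> i5 (add.ALU) RAW r2
  cy4 -> i6 (ld.MEM) no-port MEM/MEM
  cy5 -> i7 (ld.MEM) no-port MEM/BR
  cy6 -> i8+i9 (blt.BR;add.ALU) pair
  cy7 -> i10+i11 (st.MEM;xor.ALU) pair
  cy8 -> i12 (add.ALU) tail

CYCLES = 9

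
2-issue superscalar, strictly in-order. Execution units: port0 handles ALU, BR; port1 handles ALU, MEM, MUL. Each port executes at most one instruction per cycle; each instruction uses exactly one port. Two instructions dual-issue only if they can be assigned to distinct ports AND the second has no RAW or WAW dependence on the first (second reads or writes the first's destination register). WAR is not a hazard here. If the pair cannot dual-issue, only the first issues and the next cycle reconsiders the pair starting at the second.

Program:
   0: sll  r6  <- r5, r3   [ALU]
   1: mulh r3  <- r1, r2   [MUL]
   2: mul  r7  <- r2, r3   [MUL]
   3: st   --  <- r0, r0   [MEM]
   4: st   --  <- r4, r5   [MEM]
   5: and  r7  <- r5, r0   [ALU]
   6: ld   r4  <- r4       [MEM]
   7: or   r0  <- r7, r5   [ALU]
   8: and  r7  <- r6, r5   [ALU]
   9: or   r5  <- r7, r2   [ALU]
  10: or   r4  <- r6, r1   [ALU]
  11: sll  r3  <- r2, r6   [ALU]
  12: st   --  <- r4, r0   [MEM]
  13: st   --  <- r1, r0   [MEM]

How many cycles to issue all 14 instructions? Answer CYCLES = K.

CYCLES = 9

t=0 i0&i1:sll mulh ; 2-wide
t=1 i2:mul ; no-port MUL/MEM
t=2 i3:st ; no-port MEM/MEM
t=3 i4&i5:st and ; 2-wide
t=4 i6&i7:ld or ; 2-wide
t=5 i8:and ; RAW r7
t=6 i9&i10:or or ; 2-wide
t=7 i11&i12:sll st ; 2-wide
t=8 i13:st ; tail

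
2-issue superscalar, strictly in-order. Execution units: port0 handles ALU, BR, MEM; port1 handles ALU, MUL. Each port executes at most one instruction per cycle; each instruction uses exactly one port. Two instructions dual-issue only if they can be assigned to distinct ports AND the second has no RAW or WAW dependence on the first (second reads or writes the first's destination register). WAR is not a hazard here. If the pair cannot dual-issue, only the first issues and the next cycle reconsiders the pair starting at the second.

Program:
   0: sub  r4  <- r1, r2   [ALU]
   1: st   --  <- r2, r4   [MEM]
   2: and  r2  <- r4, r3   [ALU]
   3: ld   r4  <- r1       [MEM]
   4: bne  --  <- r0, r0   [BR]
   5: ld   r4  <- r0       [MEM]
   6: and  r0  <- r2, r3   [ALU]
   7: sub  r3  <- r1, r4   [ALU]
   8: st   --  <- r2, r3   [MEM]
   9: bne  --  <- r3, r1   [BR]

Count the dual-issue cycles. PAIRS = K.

PAIRS = 2

#0 head=0: sub i0 RAW r4
#1 head=1: st;and i1&i2 pair
#2 head=3: ld i3 no-port MEM/BR
#3 head=4: bne i4 no-port BR/MEM
#4 head=5: ld;and i5&i6 pair
#5 head=7: sub i7 RAW r3
#6 head=8: st i8 no-port MEM/BR
#7 head=9: bne i9 tail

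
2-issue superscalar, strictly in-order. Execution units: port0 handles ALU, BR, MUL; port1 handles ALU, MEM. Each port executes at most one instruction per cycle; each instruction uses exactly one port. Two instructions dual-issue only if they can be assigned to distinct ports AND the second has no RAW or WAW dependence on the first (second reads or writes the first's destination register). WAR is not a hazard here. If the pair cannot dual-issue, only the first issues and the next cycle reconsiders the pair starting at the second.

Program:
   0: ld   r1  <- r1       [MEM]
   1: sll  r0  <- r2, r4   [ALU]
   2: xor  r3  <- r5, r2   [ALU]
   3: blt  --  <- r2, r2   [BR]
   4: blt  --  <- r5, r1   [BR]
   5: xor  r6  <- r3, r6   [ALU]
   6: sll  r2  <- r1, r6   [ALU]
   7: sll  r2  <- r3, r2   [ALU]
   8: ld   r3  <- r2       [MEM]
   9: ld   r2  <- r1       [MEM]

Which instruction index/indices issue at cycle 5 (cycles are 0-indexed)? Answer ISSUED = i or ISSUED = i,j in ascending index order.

t=0 i0/i1:ld.MEM+sll.ALU ; 2-wide
t=1 i2/i3:xor.ALU+blt.BR ; 2-wide
t=2 i4/i5:blt.BR+xor.ALU ; 2-wide
t=3 i6:sll.ALU ; RAW+WAW r2
t=4 i7:sll.ALU ; RAW r2
t=5 i8:ld.MEM ; no-port MEM/MEM
t=6 i9:ld.MEM ; tail

ISSUED = 8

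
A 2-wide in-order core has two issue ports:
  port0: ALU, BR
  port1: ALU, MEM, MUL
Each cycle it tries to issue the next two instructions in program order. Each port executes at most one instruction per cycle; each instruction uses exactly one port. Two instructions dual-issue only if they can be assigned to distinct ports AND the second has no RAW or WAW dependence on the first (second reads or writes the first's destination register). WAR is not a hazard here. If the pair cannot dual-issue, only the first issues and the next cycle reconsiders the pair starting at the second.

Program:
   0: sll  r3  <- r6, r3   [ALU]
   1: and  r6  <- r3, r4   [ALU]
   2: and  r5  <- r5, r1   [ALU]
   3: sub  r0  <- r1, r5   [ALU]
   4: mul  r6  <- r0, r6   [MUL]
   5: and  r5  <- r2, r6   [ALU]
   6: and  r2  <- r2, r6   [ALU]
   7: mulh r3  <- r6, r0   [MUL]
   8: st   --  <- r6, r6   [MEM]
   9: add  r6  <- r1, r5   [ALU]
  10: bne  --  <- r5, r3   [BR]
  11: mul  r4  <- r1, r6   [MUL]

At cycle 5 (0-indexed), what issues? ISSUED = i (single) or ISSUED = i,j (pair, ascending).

ISSUED = 7

[0] i0  sll.ALU  -- RAW r3
[1] i1+i2  and.ALU;and.ALU  -- 2-wide
[2] i3  sub.ALU  -- RAW r0
[3] i4  mul.MUL  -- RAW r6
[4] i5+i6  and.ALU;and.ALU  -- 2-wide
[5] i7  mulh.MUL  -- no-port MUL/MEM
[6] i8+i9  st.MEM;add.ALU  -- 2-wide
[7] i10+i11  bne.BR;mul.MUL  -- 2-wide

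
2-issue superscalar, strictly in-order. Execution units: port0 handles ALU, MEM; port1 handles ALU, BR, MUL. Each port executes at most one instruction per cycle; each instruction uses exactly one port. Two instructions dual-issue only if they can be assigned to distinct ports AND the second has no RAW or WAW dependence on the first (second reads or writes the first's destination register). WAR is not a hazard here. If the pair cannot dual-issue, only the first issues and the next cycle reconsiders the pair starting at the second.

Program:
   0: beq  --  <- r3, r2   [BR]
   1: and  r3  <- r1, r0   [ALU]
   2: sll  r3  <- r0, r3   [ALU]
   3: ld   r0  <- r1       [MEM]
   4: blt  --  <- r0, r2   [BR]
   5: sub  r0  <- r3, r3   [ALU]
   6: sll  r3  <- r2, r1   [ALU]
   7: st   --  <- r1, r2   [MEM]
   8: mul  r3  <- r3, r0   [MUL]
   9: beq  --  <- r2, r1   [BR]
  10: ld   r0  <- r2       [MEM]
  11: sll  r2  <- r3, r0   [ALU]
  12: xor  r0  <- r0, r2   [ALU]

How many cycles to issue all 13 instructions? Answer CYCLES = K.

CYCLES = 8

t=0 i0+i1:beq.BR and.ALU ; pair
t=1 i2+i3:sll.ALU ld.MEM ; pair
t=2 i4+i5:blt.BR sub.ALU ; pair
t=3 i6+i7:sll.ALU st.MEM ; pair
t=4 i8:mul.MUL ; no-port MUL/BR
t=5 i9+i10:beq.BR ld.MEM ; pair
t=6 i11:sll.ALU ; RAW r2
t=7 i12:xor.ALU ; tail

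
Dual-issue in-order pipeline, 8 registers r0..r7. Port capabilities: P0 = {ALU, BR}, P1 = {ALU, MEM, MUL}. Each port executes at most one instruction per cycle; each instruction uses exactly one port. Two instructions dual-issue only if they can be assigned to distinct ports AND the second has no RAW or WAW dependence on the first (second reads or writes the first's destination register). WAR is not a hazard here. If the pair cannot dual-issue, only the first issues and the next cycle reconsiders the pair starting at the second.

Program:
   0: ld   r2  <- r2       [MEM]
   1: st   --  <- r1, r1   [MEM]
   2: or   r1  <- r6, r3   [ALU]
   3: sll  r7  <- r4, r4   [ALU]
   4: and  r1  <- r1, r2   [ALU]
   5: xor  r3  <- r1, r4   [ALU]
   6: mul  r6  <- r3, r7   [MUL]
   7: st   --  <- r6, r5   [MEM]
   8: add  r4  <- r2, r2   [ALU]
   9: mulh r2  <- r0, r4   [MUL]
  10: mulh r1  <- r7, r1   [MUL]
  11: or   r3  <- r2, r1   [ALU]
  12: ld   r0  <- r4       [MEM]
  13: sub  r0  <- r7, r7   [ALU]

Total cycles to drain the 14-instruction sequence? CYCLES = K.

t=0 i0:ld ; no-port MEM/MEM
t=1 i1+i2:st/or ; dual
t=2 i3+i4:sll/and ; dual
t=3 i5:xor ; RAW r3
t=4 i6:mul ; no-port MUL/MEM
t=5 i7+i8:st/add ; dual
t=6 i9:mulh ; no-port MUL/MUL
t=7 i10:mulh ; RAW r1
t=8 i11+i12:or/ld ; dual
t=9 i13:sub ; tail

CYCLES = 10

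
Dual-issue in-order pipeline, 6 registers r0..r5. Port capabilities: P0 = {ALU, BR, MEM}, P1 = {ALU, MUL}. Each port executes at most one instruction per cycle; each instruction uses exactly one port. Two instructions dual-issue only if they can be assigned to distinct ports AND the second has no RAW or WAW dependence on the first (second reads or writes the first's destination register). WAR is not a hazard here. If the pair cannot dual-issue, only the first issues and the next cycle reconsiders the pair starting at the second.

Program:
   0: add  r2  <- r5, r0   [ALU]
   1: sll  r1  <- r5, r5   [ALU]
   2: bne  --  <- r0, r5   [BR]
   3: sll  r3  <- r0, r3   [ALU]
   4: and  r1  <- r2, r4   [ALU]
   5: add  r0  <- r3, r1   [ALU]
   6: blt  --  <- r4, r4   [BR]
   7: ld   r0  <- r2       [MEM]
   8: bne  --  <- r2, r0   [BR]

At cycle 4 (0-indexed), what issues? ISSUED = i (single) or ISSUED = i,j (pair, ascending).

ISSUED = 7

0. add.ALU/sll.ALU @i0/i1  | dual
1. bne.BR/sll.ALU @i2/i3  | dual
2. and.ALU @i4  | RAW r1
3. add.ALU/blt.BR @i5/i6  | dual
4. ld.MEM @i7  | no-port MEM/BR
5. bne.BR @i8  | tail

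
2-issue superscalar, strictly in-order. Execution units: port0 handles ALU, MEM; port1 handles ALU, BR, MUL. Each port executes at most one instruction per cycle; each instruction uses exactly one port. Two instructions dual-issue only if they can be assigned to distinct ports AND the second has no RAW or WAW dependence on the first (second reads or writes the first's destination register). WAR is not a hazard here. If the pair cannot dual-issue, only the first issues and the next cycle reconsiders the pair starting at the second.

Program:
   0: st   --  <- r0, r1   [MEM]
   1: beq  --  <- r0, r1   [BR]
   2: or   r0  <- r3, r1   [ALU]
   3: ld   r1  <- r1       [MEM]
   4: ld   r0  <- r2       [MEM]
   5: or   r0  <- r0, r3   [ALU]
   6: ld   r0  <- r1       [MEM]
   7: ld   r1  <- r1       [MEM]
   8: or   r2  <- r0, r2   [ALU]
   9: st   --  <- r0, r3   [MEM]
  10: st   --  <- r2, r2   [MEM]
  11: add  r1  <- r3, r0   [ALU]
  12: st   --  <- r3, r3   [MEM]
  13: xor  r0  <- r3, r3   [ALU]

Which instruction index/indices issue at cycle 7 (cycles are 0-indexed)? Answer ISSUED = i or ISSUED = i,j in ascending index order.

ISSUED = 10,11

  cy0 -> i0,i1 (st.MEM;beq.BR) pair
  cy1 -> i2,i3 (or.ALU;ld.MEM) pair
  cy2 -> i4 (ld.MEM) RAW+WAW r0
  cy3 -> i5 (or.ALU) WAW r0
  cy4 -> i6 (ld.MEM) no-port MEM/MEM
  cy5 -> i7,i8 (ld.MEM;or.ALU) pair
  cy6 -> i9 (st.MEM) no-port MEM/MEM
  cy7 -> i10,i11 (st.MEM;add.ALU) pair
  cy8 -> i12,i13 (st.MEM;xor.ALU) pair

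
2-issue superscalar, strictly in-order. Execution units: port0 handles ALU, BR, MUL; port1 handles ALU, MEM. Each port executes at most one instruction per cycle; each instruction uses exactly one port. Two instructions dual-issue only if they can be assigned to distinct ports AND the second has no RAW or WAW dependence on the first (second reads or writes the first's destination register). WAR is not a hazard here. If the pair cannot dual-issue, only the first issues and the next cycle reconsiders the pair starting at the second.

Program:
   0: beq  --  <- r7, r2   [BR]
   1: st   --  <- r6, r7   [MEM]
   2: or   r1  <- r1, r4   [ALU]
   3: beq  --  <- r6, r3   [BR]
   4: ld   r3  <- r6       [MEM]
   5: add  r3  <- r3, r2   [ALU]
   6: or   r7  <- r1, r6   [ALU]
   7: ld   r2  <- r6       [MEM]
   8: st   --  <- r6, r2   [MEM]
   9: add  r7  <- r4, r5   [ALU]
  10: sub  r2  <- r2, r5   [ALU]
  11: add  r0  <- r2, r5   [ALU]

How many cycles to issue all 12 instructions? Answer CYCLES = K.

CYCLES = 8

t=0 i0&i1:beq.BR/st.MEM ; 2-wide
t=1 i2&i3:or.ALU/beq.BR ; 2-wide
t=2 i4:ld.MEM ; RAW+WAW r3
t=3 i5&i6:add.ALU/or.ALU ; 2-wide
t=4 i7:ld.MEM ; no-port MEM/MEM
t=5 i8&i9:st.MEM/add.ALU ; 2-wide
t=6 i10:sub.ALU ; RAW r2
t=7 i11:add.ALU ; tail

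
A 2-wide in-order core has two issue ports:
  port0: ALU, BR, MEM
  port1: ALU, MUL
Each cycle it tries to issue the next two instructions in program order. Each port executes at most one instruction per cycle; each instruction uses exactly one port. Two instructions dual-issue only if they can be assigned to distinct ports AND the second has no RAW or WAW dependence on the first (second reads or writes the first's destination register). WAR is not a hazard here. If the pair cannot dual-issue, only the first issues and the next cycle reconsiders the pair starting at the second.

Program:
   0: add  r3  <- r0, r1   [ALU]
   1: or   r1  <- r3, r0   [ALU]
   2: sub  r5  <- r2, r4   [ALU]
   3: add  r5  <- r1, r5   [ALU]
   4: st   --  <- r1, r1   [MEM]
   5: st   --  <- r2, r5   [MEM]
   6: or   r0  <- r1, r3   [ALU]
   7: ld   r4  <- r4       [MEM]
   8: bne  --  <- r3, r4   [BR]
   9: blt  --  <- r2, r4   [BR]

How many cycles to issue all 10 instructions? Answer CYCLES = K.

0. add.ALU @i0  | RAW r3
1. or.ALU sub.ALU @i1/i2  | pair
2. add.ALU st.MEM @i3/i4  | pair
3. st.MEM or.ALU @i5/i6  | pair
4. ld.MEM @i7  | no-port MEM/BR
5. bne.BR @i8  | no-port BR/BR
6. blt.BR @i9  | tail

CYCLES = 7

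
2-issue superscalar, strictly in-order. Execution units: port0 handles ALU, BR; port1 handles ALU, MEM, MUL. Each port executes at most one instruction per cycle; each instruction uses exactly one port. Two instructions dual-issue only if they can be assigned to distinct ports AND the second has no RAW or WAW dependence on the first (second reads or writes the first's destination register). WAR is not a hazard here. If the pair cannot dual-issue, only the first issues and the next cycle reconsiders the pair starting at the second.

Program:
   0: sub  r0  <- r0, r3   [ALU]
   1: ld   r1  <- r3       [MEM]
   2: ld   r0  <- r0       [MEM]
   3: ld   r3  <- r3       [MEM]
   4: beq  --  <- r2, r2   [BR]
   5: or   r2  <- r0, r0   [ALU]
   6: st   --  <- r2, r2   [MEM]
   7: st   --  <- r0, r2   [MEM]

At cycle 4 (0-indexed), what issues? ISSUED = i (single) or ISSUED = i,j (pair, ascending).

ISSUED = 6

[0] i0,i1  sub;ld  -- pair
[1] i2  ld  -- no-port MEM/MEM
[2] i3,i4  ld;beq  -- pair
[3] i5  or  -- RAW r2
[4] i6  st  -- no-port MEM/MEM
[5] i7  st  -- tail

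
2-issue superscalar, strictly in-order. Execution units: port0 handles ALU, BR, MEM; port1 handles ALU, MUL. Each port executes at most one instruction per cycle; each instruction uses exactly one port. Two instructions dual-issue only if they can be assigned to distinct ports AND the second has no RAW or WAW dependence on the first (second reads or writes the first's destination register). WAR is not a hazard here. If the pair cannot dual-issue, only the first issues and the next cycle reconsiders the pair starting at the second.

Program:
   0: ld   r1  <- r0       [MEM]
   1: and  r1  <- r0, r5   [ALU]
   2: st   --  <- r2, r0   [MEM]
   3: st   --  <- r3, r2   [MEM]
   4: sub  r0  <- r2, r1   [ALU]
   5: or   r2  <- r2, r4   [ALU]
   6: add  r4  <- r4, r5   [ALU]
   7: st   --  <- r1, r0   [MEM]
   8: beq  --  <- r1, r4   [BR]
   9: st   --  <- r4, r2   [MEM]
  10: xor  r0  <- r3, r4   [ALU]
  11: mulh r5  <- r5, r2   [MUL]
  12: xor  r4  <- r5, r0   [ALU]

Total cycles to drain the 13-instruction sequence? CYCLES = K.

CYCLES = 9

t=0 i0:ld ; WAW r1
t=1 i1/i2:and st ; dual
t=2 i3/i4:st sub ; dual
t=3 i5/i6:or add ; dual
t=4 i7:st ; no-port MEM/BR
t=5 i8:beq ; no-port BR/MEM
t=6 i9/i10:st xor ; dual
t=7 i11:mulh ; RAW r5
t=8 i12:xor ; tail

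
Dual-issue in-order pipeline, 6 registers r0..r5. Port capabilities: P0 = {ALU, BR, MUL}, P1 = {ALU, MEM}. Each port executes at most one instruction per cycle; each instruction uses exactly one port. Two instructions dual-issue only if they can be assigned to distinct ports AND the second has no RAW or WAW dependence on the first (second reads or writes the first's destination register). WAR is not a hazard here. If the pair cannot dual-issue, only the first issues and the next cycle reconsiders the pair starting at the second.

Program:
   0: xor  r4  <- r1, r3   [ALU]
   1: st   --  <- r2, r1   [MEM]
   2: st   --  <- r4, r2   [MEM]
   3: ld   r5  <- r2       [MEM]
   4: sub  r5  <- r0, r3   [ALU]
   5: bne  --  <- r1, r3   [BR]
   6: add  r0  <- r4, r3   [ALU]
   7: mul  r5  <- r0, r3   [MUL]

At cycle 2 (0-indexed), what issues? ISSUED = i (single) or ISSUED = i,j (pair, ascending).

ISSUED = 3

[0] i0/i1  xor.ALU st.MEM  -- pair
[1] i2  st.MEM  -- no-port MEM/MEM
[2] i3  ld.MEM  -- WAW r5
[3] i4/i5  sub.ALU bne.BR  -- pair
[4] i6  add.ALU  -- RAW r0
[5] i7  mul.MUL  -- tail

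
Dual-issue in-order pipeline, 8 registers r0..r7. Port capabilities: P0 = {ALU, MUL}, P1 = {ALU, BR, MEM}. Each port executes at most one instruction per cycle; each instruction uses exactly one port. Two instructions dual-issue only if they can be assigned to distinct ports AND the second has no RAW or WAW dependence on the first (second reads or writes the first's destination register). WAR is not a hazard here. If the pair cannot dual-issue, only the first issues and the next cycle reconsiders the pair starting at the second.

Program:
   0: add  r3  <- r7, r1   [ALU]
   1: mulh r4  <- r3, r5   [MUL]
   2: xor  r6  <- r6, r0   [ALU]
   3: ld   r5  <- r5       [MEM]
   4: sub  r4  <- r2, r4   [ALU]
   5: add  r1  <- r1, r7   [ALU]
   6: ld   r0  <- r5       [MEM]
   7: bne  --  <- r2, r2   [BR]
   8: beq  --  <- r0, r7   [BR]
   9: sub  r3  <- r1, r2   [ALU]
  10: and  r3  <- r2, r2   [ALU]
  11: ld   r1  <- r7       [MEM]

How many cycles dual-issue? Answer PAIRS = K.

PAIRS = 5

t=0 i0:add.ALU ; RAW r3
t=1 i1&i2:mulh.MUL xor.ALU ; 2-wide
t=2 i3&i4:ld.MEM sub.ALU ; 2-wide
t=3 i5&i6:add.ALU ld.MEM ; 2-wide
t=4 i7:bne.BR ; no-port BR/BR
t=5 i8&i9:beq.BR sub.ALU ; 2-wide
t=6 i10&i11:and.ALU ld.MEM ; 2-wide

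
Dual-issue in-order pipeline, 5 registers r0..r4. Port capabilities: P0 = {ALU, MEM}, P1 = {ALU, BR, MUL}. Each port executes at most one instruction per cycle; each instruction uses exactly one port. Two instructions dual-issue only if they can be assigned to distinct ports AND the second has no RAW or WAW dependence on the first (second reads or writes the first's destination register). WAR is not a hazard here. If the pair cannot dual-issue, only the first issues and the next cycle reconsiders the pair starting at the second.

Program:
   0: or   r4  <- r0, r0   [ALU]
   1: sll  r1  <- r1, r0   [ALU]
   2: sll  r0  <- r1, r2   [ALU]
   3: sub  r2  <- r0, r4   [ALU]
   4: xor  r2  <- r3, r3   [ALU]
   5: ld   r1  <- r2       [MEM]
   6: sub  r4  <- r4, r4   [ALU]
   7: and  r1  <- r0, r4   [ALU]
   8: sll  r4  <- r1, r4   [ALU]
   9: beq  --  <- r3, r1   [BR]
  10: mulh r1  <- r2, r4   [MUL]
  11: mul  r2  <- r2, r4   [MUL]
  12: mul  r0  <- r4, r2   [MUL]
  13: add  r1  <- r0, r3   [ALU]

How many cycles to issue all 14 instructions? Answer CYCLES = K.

[0] i0&i1  or.ALU sll.ALU  -- 2-wide
[1] i2  sll.ALU  -- RAW r0
[2] i3  sub.ALU  -- WAW r2
[3] i4  xor.ALU  -- RAW r2
[4] i5&i6  ld.MEM sub.ALU  -- 2-wide
[5] i7  and.ALU  -- RAW r1
[6] i8&i9  sll.ALU beq.BR  -- 2-wide
[7] i10  mulh.MUL  -- no-port MUL/MUL
[8] i11  mul.MUL  -- no-port MUL/MUL
[9] i12  mul.MUL  -- RAW r0
[10] i13  add.ALU  -- tail

CYCLES = 11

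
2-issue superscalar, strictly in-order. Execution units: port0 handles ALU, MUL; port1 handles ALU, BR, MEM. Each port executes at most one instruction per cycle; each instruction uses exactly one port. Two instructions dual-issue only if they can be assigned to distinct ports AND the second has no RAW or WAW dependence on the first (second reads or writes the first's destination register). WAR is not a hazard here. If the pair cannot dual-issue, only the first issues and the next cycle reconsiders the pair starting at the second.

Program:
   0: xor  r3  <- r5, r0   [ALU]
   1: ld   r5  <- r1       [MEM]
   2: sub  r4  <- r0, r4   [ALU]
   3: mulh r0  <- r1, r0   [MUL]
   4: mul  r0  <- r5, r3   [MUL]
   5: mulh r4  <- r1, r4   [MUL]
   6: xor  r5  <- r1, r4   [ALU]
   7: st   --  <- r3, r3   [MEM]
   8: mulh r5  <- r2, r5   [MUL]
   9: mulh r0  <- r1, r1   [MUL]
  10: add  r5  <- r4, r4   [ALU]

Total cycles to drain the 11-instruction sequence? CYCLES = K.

CYCLES = 7

c0: i0,i1 xor.ALU ld.MEM  pair
c1: i2,i3 sub.ALU mulh.MUL  pair
c2: i4 mul.MUL  no-port MUL/MUL
c3: i5 mulh.MUL  RAW r4
c4: i6,i7 xor.ALU st.MEM  pair
c5: i8 mulh.MUL  no-port MUL/MUL
c6: i9,i10 mulh.MUL add.ALU  pair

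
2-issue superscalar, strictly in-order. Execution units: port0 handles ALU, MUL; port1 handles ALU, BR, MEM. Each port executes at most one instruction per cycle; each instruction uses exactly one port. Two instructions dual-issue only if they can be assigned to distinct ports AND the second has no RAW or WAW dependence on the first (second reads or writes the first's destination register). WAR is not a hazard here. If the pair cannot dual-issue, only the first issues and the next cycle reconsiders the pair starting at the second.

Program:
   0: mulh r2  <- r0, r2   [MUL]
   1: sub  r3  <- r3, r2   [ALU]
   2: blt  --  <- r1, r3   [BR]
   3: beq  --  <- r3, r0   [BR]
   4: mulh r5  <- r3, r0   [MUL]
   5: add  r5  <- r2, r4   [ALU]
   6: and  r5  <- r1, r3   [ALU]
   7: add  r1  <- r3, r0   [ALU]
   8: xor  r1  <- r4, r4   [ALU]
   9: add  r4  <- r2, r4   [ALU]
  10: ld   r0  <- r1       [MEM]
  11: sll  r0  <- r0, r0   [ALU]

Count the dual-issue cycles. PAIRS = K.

PAIRS = 3

  cy0 -> i0 (mulh) RAW r2
  cy1 -> i1 (sub) RAW r3
  cy2 -> i2 (blt) no-port BR/BR
  cy3 -> i3/i4 (beq;mulh) dual
  cy4 -> i5 (add) WAW r5
  cy5 -> i6/i7 (and;add) dual
  cy6 -> i8/i9 (xor;add) dual
  cy7 -> i10 (ld) RAW+WAW r0
  cy8 -> i11 (sll) tail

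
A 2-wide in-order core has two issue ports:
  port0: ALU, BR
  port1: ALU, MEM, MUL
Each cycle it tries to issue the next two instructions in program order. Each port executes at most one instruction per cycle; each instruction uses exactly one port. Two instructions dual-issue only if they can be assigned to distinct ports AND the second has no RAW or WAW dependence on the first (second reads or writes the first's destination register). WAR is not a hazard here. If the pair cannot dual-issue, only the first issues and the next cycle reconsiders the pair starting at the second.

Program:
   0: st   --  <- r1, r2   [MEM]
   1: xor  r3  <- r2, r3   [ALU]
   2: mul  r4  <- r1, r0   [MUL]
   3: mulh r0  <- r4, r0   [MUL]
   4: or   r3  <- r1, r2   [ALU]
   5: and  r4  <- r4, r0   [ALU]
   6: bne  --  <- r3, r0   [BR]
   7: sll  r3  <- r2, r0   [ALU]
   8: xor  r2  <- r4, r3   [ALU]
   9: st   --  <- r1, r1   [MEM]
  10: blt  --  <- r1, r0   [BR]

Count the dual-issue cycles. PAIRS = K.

PAIRS = 4

  cy0 -> i0,i1 (st+xor) dual
  cy1 -> i2 (mul) no-port MUL/MUL
  cy2 -> i3,i4 (mulh+or) dual
  cy3 -> i5,i6 (and+bne) dual
  cy4 -> i7 (sll) RAW r3
  cy5 -> i8,i9 (xor+st) dual
  cy6 -> i10 (blt) tail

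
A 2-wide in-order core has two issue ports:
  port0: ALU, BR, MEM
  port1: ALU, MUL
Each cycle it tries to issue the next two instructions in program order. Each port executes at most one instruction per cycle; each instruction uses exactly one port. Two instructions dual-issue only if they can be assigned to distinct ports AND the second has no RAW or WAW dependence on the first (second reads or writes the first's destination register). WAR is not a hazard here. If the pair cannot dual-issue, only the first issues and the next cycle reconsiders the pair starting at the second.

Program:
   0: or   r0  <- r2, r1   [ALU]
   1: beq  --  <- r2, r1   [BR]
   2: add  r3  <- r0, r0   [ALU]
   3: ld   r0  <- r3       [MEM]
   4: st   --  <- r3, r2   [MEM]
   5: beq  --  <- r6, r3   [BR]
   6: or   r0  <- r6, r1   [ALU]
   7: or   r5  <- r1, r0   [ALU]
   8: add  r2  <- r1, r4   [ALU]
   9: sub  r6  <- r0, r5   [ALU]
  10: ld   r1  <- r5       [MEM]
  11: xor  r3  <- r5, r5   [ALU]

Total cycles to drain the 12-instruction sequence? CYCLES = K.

CYCLES = 8

  cy0 -> i0+i1 (or.ALU/beq.BR) 2-wide
  cy1 -> i2 (add.ALU) RAW r3
  cy2 -> i3 (ld.MEM) no-port MEM/MEM
  cy3 -> i4 (st.MEM) no-port MEM/BR
  cy4 -> i5+i6 (beq.BR/or.ALU) 2-wide
  cy5 -> i7+i8 (or.ALU/add.ALU) 2-wide
  cy6 -> i9+i10 (sub.ALU/ld.MEM) 2-wide
  cy7 -> i11 (xor.ALU) tail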